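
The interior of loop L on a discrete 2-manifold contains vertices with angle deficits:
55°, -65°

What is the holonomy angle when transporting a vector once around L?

Holonomy = total enclosed curvature = 55° + (-65°) = -10°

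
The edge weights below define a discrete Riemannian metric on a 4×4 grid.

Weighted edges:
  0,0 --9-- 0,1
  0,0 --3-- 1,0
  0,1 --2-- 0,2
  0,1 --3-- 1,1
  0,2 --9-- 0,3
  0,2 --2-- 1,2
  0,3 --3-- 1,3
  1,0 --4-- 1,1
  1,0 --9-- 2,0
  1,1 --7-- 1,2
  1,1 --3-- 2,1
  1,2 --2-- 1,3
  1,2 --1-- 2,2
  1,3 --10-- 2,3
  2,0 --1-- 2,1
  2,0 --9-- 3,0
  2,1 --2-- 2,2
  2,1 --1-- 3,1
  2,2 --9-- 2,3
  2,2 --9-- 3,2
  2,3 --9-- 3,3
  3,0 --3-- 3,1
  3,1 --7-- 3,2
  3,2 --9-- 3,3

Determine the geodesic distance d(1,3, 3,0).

Shortest path: 1,3 → 1,2 → 2,2 → 2,1 → 3,1 → 3,0, total weight = 9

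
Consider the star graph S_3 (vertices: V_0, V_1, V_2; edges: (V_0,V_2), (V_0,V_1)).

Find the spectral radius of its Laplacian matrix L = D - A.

The star S_3 is the complete bipartite graph K_{1,2} (one hub of degree 2, 2 leaves of degree 1). The Laplacian spectrum of K_{p,q} is 0, p (multiplicity q−1), q (multiplicity p−1), p+q. With p = 1, q = 2: 0 once, 1 with multiplicity 1, and 3 once. (Check: trace L = sum of degrees = 4 = 1·1 + 3.)
Laplacian eigenvalues: [0.0, 1.0, 3.0]. Largest eigenvalue (spectral radius) = 3.0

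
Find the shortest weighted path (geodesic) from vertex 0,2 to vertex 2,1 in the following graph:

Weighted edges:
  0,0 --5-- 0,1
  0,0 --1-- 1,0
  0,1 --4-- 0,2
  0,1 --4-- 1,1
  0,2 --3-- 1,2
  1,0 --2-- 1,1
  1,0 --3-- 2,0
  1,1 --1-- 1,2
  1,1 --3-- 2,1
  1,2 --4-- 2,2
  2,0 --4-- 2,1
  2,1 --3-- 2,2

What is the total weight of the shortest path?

Shortest path: 0,2 → 1,2 → 1,1 → 2,1, total weight = 7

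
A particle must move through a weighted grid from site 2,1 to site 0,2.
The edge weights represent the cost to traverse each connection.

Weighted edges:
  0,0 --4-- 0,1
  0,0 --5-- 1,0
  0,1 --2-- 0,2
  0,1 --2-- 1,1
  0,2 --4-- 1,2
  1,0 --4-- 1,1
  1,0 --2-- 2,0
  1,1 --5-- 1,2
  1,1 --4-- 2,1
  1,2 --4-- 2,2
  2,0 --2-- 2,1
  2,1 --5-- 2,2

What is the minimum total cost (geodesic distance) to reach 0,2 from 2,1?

Shortest path: 2,1 → 1,1 → 0,1 → 0,2, total weight = 8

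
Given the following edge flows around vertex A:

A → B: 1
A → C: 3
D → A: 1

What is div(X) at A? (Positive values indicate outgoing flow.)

Divergence = sum of outgoing flows = 1 + 3 + (-1) = 3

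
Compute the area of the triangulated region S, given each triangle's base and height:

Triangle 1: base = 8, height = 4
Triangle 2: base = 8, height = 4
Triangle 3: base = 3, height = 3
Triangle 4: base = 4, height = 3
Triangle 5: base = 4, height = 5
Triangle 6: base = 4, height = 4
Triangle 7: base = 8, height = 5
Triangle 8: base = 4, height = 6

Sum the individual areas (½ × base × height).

(1/2)×8×4 + (1/2)×8×4 + (1/2)×3×3 + (1/2)×4×3 + (1/2)×4×5 + (1/2)×4×4 + (1/2)×8×5 + (1/2)×4×6 = 92.5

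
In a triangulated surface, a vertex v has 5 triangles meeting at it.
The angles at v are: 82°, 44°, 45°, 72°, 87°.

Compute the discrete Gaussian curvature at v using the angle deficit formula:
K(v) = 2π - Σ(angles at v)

Sum of angles = 330°. K = 360° - 330° = 30° = π/6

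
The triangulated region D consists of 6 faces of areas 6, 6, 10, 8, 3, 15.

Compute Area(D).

6 + 6 + 10 + 8 + 3 + 15 = 48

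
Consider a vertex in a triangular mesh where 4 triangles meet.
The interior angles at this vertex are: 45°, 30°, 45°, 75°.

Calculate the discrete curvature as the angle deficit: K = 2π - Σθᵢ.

Sum of angles = 195°. K = 360° - 195° = 165° = 11π/12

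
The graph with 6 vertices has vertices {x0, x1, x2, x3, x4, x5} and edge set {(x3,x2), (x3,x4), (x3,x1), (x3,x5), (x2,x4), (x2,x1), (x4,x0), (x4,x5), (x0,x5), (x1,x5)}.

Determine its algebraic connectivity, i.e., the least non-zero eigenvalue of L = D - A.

Degrees: deg(x0) = 2, deg(x1) = 3, deg(x2) = 3, deg(x3) = 4, deg(x4) = 4, deg(x5) = 4.
L = D − A with rows/columns ordered (x0, x1, x2, x3, x4, x5):
  [ 2,  0,  0,  0, -1, -1]
  [ 0,  3, -1, -1,  0, -1]
  [ 0, -1,  3, -1, -1,  0]
  [ 0, -1, -1,  4, -1, -1]
  [-1,  0, -1, -1,  4, -1]
  [-1, -1,  0, -1, -1,  4]
Characteristic polynomial: det(λI − L) = λ(λ² − 7λ + 9)(λ² − 9λ + 19)(λ − 4).
Roots: λ = 0; (λ² − 7λ + 9) = 0 ⇒ λ = (7 ± √13)/2 ≈ 1.6972, 5.3028; (λ² − 9λ + 19) = 0 ⇒ λ = (9 ± √5)/2 ≈ 3.382, 5.618; (λ − 4) = 0 ⇒ λ = 4.
(Check: the roots sum (with multiplicity) to 20, matching trace L = Σdeg = 2·10 = 20.)
Laplacian eigenvalues: [0.0, 1.6972, 3.382, 4.0, 5.3028, 5.618]. Algebraic connectivity (smallest non-zero eigenvalue) = 1.6972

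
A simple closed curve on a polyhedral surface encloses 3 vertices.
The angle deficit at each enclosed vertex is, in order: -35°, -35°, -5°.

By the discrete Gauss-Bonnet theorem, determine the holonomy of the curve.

Holonomy = total enclosed curvature = (-35°) + (-35°) + (-5°) = -75°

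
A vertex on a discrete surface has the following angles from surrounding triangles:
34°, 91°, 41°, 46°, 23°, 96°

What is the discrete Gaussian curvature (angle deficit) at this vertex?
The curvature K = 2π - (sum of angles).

Sum of angles = 331°. K = 360° - 331° = 29° = 29π/180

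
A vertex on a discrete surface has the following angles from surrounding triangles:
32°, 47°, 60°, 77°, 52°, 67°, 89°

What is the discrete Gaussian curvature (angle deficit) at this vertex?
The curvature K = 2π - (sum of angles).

Sum of angles = 424°. K = 360° - 424° = -64° = -16π/45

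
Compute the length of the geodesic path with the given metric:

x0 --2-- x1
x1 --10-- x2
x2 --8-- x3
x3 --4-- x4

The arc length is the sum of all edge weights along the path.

Arc length = 2 + 10 + 8 + 4 = 24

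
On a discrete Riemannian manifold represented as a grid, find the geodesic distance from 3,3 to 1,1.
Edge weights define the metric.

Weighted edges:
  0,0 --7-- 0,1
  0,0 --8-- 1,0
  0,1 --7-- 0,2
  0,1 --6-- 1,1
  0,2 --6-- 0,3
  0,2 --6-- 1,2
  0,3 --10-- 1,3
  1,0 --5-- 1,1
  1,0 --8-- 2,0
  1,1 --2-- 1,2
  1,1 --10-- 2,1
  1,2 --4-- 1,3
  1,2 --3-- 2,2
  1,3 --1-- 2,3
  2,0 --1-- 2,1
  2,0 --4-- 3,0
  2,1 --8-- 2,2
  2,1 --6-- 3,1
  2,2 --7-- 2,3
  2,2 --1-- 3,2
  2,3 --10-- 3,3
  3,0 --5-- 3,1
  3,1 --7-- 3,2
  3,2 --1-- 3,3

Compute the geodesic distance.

Shortest path: 3,3 → 3,2 → 2,2 → 1,2 → 1,1, total weight = 7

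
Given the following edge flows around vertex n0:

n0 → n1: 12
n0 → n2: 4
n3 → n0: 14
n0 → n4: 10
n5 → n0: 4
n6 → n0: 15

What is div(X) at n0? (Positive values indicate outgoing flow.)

Divergence = sum of outgoing flows = 12 + 4 + (-14) + 10 + (-4) + (-15) = -7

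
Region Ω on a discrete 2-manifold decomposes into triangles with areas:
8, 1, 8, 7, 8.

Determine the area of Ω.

8 + 1 + 8 + 7 + 8 = 32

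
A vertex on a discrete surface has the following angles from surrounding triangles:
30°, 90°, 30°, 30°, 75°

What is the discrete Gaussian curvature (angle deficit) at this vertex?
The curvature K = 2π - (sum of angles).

Sum of angles = 255°. K = 360° - 255° = 105°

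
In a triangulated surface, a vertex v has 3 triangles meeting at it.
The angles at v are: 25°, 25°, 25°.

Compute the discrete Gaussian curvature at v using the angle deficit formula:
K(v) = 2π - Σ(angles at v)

Sum of angles = 75°. K = 360° - 75° = 285°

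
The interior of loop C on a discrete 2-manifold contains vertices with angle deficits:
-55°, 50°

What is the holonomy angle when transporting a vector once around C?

Holonomy = total enclosed curvature = (-55°) + 50° = -5°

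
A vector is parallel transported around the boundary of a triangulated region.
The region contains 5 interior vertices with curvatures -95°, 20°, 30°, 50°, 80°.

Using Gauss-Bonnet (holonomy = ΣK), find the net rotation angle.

Holonomy = total enclosed curvature = (-95°) + 20° + 30° + 50° + 80° = 85°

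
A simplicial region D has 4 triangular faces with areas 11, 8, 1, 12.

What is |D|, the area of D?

11 + 8 + 1 + 12 = 32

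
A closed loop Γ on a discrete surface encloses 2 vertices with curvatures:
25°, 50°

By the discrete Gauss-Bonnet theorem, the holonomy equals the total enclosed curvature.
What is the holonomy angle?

Holonomy = total enclosed curvature = 25° + 50° = 75°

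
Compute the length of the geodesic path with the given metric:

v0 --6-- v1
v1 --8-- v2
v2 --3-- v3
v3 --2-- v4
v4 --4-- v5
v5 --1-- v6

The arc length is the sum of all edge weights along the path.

Arc length = 6 + 8 + 3 + 2 + 4 + 1 = 24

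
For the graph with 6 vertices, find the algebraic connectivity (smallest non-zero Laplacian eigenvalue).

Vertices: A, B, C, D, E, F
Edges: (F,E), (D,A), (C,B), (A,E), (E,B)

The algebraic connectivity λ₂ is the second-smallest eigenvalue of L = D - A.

Degrees: deg(A) = 2, deg(B) = 2, deg(C) = 1, deg(D) = 1, deg(E) = 3, deg(F) = 1.
L = D − A with rows/columns ordered (A, B, C, D, E, F):
  [ 2,  0,  0, -1, -1,  0]
  [ 0,  2, -1,  0, -1,  0]
  [ 0, -1,  1,  0,  0,  0]
  [-1,  0,  0,  1,  0,  0]
  [-1, -1,  0,  0,  3, -1]
  [ 0,  0,  0,  0, -1,  1]
Characteristic polynomial: det(λI − L) = λ(λ² − 3λ + 1)(λ² − 5λ + 3)(λ − 2).
Roots: λ = 0; (λ² − 3λ + 1) = 0 ⇒ λ = (3 ± √5)/2 ≈ 0.382, 2.618; (λ² − 5λ + 3) = 0 ⇒ λ = (5 ± √13)/2 ≈ 0.6972, 4.3028; (λ − 2) = 0 ⇒ λ = 2.
(Check: the roots sum (with multiplicity) to 10, matching trace L = Σdeg = 2·5 = 10.)
Laplacian eigenvalues: [0.0, 0.382, 0.6972, 2.0, 2.618, 4.3028]. Algebraic connectivity (smallest non-zero eigenvalue) = 0.382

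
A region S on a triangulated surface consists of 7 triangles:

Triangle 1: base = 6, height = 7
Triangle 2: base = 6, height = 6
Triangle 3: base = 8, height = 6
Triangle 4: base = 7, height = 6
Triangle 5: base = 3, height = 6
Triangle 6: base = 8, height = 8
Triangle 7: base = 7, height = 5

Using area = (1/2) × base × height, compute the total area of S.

(1/2)×6×7 + (1/2)×6×6 + (1/2)×8×6 + (1/2)×7×6 + (1/2)×3×6 + (1/2)×8×8 + (1/2)×7×5 = 142.5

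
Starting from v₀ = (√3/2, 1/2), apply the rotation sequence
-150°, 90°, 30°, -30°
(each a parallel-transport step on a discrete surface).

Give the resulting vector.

Total rotation: (-150°) + 90° + 30° + (-30°) = -60°. Final vector: (0.8660, -0.5000)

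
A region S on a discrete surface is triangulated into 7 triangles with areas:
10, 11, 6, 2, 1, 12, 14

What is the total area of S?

10 + 11 + 6 + 2 + 1 + 12 + 14 = 56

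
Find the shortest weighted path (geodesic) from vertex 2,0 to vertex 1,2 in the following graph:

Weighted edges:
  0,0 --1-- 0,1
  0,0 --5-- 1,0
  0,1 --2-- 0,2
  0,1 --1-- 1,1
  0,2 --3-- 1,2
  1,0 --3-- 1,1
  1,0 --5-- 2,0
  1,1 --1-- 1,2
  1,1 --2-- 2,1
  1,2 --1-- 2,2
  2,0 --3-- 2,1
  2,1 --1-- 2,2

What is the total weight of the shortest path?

Shortest path: 2,0 → 2,1 → 2,2 → 1,2, total weight = 5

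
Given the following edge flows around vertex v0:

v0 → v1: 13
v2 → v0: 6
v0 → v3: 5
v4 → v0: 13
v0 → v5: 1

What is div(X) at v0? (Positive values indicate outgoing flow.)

Divergence = sum of outgoing flows = 13 + (-6) + 5 + (-13) + 1 = 0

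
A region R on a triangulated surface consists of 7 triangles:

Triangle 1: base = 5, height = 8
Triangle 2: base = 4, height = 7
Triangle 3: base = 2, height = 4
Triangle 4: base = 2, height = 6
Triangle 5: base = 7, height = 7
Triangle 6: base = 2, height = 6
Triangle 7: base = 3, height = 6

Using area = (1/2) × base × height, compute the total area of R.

(1/2)×5×8 + (1/2)×4×7 + (1/2)×2×4 + (1/2)×2×6 + (1/2)×7×7 + (1/2)×2×6 + (1/2)×3×6 = 83.5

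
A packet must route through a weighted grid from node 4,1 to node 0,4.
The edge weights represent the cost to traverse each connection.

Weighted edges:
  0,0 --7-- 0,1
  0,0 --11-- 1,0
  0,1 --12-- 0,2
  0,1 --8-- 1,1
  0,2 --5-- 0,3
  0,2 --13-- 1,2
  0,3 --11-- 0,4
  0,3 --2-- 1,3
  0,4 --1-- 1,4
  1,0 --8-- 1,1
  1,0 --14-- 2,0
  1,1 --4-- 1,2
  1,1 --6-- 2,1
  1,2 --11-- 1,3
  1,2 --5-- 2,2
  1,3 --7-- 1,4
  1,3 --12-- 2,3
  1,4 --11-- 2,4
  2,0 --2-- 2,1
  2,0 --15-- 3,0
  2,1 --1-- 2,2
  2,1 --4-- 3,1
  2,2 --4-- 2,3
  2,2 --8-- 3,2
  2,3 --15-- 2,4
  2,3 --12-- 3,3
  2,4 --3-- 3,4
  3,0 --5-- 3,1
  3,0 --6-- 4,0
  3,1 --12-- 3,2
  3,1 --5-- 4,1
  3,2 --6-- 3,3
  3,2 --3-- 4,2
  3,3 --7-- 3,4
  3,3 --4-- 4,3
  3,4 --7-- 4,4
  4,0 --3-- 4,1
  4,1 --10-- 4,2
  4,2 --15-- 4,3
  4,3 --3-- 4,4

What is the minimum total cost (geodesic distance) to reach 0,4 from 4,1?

Shortest path: 4,1 → 3,1 → 2,1 → 2,2 → 2,3 → 1,3 → 1,4 → 0,4, total weight = 34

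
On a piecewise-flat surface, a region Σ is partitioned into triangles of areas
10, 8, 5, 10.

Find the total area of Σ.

10 + 8 + 5 + 10 = 33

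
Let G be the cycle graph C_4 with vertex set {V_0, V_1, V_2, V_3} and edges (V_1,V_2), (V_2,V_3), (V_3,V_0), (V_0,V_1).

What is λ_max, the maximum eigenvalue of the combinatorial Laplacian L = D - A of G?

The cycle graph C_n has Laplacian eigenvalues λ_k = 2 − 2cos(2πk/n), k = 0, 1, …, n−1. Here n = 4:
k=0: 2 − 2cos(0) = 0.0; k=1: 2 − 2cos(π/2) = 2.0; k=2: 2 − 2cos(π) = 4.0; k=3: 2 − 2cos(3π/2) = 2.0.
Laplacian eigenvalues: [0.0, 2.0, 2.0, 4.0]. Largest eigenvalue (spectral radius) = 4.0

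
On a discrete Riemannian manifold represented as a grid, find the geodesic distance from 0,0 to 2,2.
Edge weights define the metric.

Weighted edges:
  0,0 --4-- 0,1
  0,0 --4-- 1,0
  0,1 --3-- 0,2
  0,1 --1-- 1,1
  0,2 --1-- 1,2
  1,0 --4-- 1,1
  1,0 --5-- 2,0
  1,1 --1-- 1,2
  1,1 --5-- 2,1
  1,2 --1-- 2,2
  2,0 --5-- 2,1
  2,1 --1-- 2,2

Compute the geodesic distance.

Shortest path: 0,0 → 0,1 → 1,1 → 1,2 → 2,2, total weight = 7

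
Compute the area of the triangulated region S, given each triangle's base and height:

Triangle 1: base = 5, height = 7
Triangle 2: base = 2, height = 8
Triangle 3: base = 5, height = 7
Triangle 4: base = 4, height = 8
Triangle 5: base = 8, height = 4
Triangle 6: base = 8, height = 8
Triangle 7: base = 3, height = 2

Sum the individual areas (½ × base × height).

(1/2)×5×7 + (1/2)×2×8 + (1/2)×5×7 + (1/2)×4×8 + (1/2)×8×4 + (1/2)×8×8 + (1/2)×3×2 = 110.0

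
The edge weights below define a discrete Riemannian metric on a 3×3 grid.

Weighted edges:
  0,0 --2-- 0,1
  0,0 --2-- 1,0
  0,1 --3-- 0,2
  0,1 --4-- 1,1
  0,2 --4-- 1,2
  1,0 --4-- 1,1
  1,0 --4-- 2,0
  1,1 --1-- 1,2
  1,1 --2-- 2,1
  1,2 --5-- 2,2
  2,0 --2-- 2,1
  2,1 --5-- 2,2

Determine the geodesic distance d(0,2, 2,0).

Shortest path: 0,2 → 1,2 → 1,1 → 2,1 → 2,0, total weight = 9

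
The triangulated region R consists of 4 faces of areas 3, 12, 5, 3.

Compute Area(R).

3 + 12 + 5 + 3 = 23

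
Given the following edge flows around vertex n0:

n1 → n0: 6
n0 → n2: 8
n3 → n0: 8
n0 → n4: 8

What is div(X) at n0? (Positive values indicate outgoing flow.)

Divergence = sum of outgoing flows = (-6) + 8 + (-8) + 8 = 2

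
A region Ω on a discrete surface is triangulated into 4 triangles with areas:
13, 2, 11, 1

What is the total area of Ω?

13 + 2 + 11 + 1 = 27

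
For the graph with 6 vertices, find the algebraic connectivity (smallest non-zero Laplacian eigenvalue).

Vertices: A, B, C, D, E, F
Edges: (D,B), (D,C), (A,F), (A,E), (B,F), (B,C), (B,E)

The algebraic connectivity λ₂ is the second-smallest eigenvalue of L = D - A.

Degrees: deg(A) = 2, deg(B) = 4, deg(C) = 2, deg(D) = 2, deg(E) = 2, deg(F) = 2.
L = D − A with rows/columns ordered (A, B, C, D, E, F):
  [ 2,  0,  0,  0, -1, -1]
  [ 0,  4, -1, -1, -1, -1]
  [ 0, -1,  2, -1,  0,  0]
  [ 0, -1, -1,  2,  0,  0]
  [-1, -1,  0,  0,  2,  0]
  [-1, -1,  0,  0,  0,  2]
Characteristic polynomial: det(λI − L) = λ(λ² − 6λ + 4)(λ − 2)(λ − 3)².
Roots: λ = 0; (λ² − 6λ + 4) = 0 ⇒ λ = 3 ± √5 ≈ 0.7639, 5.2361; (λ − 2) = 0 ⇒ λ = 2; (λ − 3) = 0 ⇒ λ = 3 (multiplicity 2).
(Check: the roots sum (with multiplicity) to 14, matching trace L = Σdeg = 2·7 = 14.)
Laplacian eigenvalues: [0.0, 0.7639, 2.0, 3.0, 3.0, 5.2361]. Algebraic connectivity (smallest non-zero eigenvalue) = 0.7639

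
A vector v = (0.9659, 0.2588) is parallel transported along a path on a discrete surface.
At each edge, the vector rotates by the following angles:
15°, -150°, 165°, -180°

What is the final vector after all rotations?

Total rotation: 15° + (-150°) + 165° + (-180°) = -150°. Final vector: (-0.7071, -0.7071)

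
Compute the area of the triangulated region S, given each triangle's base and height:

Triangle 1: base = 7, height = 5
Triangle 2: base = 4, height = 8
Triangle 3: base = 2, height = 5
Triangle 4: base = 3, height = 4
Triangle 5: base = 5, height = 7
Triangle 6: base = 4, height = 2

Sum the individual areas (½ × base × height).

(1/2)×7×5 + (1/2)×4×8 + (1/2)×2×5 + (1/2)×3×4 + (1/2)×5×7 + (1/2)×4×2 = 66.0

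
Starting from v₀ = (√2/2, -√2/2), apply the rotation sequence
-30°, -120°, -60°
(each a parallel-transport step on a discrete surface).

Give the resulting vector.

Total rotation: (-30°) + (-120°) + (-60°) = -210° ≡ 150° (mod 360°). Final vector: (-0.2588, 0.9659)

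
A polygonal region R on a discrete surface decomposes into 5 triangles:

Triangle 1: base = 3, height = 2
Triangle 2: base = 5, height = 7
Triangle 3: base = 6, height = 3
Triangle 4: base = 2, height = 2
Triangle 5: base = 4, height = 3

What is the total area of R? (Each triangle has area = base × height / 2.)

(1/2)×3×2 + (1/2)×5×7 + (1/2)×6×3 + (1/2)×2×2 + (1/2)×4×3 = 37.5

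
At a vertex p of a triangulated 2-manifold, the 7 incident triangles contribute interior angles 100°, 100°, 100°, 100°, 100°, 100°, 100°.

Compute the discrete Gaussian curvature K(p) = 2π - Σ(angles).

Sum of angles = 700°. K = 360° - 700° = -340° = -17π/9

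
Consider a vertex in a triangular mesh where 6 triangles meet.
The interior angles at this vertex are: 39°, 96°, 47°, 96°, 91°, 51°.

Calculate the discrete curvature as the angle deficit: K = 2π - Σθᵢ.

Sum of angles = 420°. K = 360° - 420° = -60° = -π/3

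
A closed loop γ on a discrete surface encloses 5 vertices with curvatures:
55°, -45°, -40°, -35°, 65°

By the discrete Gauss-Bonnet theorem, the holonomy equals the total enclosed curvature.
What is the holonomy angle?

Holonomy = total enclosed curvature = 55° + (-45°) + (-40°) + (-35°) + 65° = 0°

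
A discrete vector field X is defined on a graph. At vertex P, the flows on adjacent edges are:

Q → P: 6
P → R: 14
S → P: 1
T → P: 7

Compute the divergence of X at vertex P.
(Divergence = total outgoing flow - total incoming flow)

Divergence = sum of outgoing flows = (-6) + 14 + (-1) + (-7) = 0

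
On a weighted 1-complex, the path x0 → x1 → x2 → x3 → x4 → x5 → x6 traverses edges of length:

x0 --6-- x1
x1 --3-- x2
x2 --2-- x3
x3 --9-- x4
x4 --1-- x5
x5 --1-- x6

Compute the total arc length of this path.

Arc length = 6 + 3 + 2 + 9 + 1 + 1 = 22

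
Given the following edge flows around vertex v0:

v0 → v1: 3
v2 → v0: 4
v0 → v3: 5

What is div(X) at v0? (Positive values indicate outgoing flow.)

Divergence = sum of outgoing flows = 3 + (-4) + 5 = 4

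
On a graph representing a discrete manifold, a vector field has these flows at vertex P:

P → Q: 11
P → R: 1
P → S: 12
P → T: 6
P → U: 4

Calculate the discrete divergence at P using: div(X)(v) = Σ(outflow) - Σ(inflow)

Divergence = sum of outgoing flows = 11 + 1 + 12 + 6 + 4 = 34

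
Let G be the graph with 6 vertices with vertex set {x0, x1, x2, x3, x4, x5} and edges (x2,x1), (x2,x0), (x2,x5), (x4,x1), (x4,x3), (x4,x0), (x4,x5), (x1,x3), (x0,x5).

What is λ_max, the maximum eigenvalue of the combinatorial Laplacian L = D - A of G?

Degrees: deg(x0) = 3, deg(x1) = 3, deg(x2) = 3, deg(x3) = 2, deg(x4) = 4, deg(x5) = 3.
L = D − A with rows/columns ordered (x0, x1, x2, x3, x4, x5):
  [ 3,  0, -1,  0, -1, -1]
  [ 0,  3, -1, -1, -1,  0]
  [-1, -1,  3,  0,  0, -1]
  [ 0, -1,  0,  2, -1,  0]
  [-1, -1,  0, -1,  4, -1]
  [-1,  0, -1,  0, -1,  3]
Characteristic polynomial: det(λI − L) = λ(λ² − 7λ + 8)(λ − 3)(λ − 4)².
Roots: λ = 0; (λ² − 7λ + 8) = 0 ⇒ λ = (7 ± √17)/2 ≈ 1.4384, 5.5616; (λ − 3) = 0 ⇒ λ = 3; (λ − 4) = 0 ⇒ λ = 4 (multiplicity 2).
(Check: the roots sum (with multiplicity) to 18, matching trace L = Σdeg = 2·9 = 18.)
Laplacian eigenvalues: [0.0, 1.4384, 3.0, 4.0, 4.0, 5.5616]. Largest eigenvalue (spectral radius) = 5.5616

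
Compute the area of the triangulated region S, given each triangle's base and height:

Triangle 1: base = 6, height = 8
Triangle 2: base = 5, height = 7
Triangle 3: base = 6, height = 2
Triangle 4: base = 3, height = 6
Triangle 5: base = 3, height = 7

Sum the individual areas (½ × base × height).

(1/2)×6×8 + (1/2)×5×7 + (1/2)×6×2 + (1/2)×3×6 + (1/2)×3×7 = 67.0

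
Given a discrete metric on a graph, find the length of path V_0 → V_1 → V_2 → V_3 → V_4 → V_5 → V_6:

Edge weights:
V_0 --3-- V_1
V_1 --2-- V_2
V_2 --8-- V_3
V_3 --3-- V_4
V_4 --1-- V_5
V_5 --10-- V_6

Arc length = 3 + 2 + 8 + 3 + 1 + 10 = 27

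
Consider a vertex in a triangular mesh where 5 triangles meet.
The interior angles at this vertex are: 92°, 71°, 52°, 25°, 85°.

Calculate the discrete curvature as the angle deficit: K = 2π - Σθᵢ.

Sum of angles = 325°. K = 360° - 325° = 35° = 7π/36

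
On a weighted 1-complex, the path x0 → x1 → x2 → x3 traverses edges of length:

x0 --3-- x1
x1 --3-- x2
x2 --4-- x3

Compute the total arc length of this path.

Arc length = 3 + 3 + 4 = 10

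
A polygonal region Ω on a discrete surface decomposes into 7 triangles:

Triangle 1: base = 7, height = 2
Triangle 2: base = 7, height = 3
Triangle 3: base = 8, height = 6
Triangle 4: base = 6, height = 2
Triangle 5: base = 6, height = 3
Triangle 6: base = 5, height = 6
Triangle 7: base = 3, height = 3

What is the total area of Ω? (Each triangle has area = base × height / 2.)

(1/2)×7×2 + (1/2)×7×3 + (1/2)×8×6 + (1/2)×6×2 + (1/2)×6×3 + (1/2)×5×6 + (1/2)×3×3 = 76.0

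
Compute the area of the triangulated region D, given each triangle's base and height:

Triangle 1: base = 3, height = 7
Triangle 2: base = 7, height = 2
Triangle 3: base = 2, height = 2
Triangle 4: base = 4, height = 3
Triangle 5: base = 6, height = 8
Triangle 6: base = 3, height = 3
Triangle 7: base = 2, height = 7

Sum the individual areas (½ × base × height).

(1/2)×3×7 + (1/2)×7×2 + (1/2)×2×2 + (1/2)×4×3 + (1/2)×6×8 + (1/2)×3×3 + (1/2)×2×7 = 61.0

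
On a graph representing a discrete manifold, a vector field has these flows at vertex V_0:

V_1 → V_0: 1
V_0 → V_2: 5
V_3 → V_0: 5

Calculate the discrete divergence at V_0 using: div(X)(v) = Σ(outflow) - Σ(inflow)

Divergence = sum of outgoing flows = (-1) + 5 + (-5) = -1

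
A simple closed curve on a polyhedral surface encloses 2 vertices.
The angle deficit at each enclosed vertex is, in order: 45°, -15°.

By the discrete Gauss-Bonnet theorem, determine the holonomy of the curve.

Holonomy = total enclosed curvature = 45° + (-15°) = 30°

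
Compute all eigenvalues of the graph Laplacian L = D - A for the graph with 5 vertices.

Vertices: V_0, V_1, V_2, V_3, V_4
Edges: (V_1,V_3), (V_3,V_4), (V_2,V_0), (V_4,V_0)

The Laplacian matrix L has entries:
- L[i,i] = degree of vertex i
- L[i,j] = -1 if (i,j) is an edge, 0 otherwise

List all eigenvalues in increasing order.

Degrees: deg(V_0) = 2, deg(V_1) = 1, deg(V_2) = 1, deg(V_3) = 2, deg(V_4) = 2.
L = D − A with rows/columns ordered (V_0, V_1, V_2, V_3, V_4):
  [ 2,  0, -1,  0, -1]
  [ 0,  1,  0, -1,  0]
  [-1,  0,  1,  0,  0]
  [ 0, -1,  0,  2, -1]
  [-1,  0,  0, -1,  2]
Characteristic polynomial: det(λI − L) = λ(λ² − 3λ + 1)(λ² − 5λ + 5).
Roots: λ = 0; (λ² − 3λ + 1) = 0 ⇒ λ = (3 ± √5)/2 ≈ 0.382, 2.618; (λ² − 5λ + 5) = 0 ⇒ λ = (5 ± √5)/2 ≈ 1.382, 3.618.
(Check: the roots sum (with multiplicity) to 8, matching trace L = Σdeg = 2·4 = 8.)
Laplacian eigenvalues (increasing order): [0.0, 0.382, 1.382, 2.618, 3.618]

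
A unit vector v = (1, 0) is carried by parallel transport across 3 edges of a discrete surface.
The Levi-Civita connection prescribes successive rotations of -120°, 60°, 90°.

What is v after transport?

Total rotation: (-120°) + 60° + 90° = 30°. Final vector: (0.8660, 0.5000)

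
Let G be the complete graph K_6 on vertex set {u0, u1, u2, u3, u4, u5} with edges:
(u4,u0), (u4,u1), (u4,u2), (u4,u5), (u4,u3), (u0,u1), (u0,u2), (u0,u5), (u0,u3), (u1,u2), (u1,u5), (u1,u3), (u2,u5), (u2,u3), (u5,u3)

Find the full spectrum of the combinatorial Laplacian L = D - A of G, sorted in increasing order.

For the complete graph K_n, L = nI − J (J = all-ones matrix). J has eigenvalues n (once, eigenvector 𝟙) and 0 (multiplicity n−1), so L has eigenvalues 0 (once) and n (multiplicity n−1). Here n = 6: eigenvalue 0 once and 6 with multiplicity 5.
Laplacian eigenvalues (increasing order): [0.0, 6.0, 6.0, 6.0, 6.0, 6.0]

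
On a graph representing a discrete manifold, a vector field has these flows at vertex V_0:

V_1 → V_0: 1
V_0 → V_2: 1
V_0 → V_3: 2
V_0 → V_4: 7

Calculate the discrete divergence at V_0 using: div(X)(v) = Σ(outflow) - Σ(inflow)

Divergence = sum of outgoing flows = (-1) + 1 + 2 + 7 = 9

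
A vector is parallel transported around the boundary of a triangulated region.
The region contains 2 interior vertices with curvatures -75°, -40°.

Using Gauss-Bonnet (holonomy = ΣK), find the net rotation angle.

Holonomy = total enclosed curvature = (-75°) + (-40°) = -115°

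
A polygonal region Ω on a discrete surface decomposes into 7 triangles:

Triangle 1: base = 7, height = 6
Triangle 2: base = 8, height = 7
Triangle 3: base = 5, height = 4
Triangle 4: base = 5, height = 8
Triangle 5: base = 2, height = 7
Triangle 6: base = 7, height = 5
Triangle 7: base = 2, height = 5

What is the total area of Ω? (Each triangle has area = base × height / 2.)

(1/2)×7×6 + (1/2)×8×7 + (1/2)×5×4 + (1/2)×5×8 + (1/2)×2×7 + (1/2)×7×5 + (1/2)×2×5 = 108.5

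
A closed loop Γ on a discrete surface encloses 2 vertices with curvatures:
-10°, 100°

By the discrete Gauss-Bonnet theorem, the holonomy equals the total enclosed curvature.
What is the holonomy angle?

Holonomy = total enclosed curvature = (-10°) + 100° = 90°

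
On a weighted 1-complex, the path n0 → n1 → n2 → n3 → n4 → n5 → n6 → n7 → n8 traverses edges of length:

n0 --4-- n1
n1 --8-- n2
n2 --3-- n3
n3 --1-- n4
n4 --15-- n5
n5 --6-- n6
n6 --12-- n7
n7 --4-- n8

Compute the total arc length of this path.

Arc length = 4 + 8 + 3 + 1 + 15 + 6 + 12 + 4 = 53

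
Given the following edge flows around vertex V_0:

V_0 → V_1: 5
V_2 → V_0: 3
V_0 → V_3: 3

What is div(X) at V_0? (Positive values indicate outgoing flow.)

Divergence = sum of outgoing flows = 5 + (-3) + 3 = 5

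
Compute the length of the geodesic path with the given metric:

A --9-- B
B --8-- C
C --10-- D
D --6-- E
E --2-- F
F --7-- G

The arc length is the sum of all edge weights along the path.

Arc length = 9 + 8 + 10 + 6 + 2 + 7 = 42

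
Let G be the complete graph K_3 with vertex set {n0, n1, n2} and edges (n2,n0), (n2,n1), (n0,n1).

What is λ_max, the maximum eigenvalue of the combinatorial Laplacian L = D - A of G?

For the complete graph K_n, L = nI − J (J = all-ones matrix). J has eigenvalues n (once, eigenvector 𝟙) and 0 (multiplicity n−1), so L has eigenvalues 0 (once) and n (multiplicity n−1). Here n = 3: eigenvalue 0 once and 3 with multiplicity 2.
Laplacian eigenvalues: [0.0, 3.0, 3.0]. Largest eigenvalue (spectral radius) = 3.0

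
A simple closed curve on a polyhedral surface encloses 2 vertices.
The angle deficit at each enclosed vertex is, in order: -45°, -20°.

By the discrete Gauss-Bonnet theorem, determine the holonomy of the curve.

Holonomy = total enclosed curvature = (-45°) + (-20°) = -65°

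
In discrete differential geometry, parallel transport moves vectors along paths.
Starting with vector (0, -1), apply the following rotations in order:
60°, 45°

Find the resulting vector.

Total rotation: 60° + 45° = 105°. Final vector: (0.9659, 0.2588)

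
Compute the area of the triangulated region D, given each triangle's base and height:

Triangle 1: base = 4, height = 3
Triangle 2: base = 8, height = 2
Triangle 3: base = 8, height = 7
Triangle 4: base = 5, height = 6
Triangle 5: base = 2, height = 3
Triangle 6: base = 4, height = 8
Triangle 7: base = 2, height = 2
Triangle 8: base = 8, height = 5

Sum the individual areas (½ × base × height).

(1/2)×4×3 + (1/2)×8×2 + (1/2)×8×7 + (1/2)×5×6 + (1/2)×2×3 + (1/2)×4×8 + (1/2)×2×2 + (1/2)×8×5 = 98.0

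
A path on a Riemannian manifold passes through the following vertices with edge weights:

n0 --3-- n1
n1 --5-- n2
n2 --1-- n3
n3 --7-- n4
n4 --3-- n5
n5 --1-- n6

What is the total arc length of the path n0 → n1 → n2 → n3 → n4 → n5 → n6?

Arc length = 3 + 5 + 1 + 7 + 3 + 1 = 20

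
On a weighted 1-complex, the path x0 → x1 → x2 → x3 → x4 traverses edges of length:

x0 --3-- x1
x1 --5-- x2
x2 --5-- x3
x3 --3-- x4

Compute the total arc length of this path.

Arc length = 3 + 5 + 5 + 3 = 16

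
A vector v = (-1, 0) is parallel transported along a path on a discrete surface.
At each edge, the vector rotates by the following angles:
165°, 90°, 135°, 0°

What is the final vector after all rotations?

Total rotation: 165° + 90° + 135° + 0° = 390° ≡ 30° (mod 360°). Final vector: (-0.8660, -0.5000)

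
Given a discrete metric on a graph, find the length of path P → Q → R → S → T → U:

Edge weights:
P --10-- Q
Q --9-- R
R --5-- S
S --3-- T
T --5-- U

Arc length = 10 + 9 + 5 + 3 + 5 = 32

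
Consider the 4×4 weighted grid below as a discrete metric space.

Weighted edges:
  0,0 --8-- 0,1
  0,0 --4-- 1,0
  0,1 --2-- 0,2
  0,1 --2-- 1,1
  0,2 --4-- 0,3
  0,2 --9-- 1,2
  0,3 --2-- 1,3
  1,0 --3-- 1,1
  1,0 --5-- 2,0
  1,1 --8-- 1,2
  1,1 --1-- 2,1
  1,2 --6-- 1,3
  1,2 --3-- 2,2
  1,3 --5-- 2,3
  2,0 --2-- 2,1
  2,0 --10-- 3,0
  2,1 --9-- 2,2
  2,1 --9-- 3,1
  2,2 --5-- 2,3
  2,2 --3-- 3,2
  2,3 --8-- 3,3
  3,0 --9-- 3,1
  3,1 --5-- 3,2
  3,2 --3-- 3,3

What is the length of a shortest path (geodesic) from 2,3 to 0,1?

Shortest path: 2,3 → 1,3 → 0,3 → 0,2 → 0,1, total weight = 13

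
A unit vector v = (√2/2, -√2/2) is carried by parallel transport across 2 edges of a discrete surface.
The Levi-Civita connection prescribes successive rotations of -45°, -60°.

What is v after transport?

Total rotation: (-45°) + (-60°) = -105°. Final vector: (-0.8660, -0.5000)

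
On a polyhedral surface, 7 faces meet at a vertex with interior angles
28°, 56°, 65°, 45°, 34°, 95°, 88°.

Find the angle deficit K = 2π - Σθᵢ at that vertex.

Sum of angles = 411°. K = 360° - 411° = -51° = -17π/60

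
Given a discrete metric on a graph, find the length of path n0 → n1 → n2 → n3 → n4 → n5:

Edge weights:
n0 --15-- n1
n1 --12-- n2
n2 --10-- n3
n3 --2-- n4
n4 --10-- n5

Arc length = 15 + 12 + 10 + 2 + 10 = 49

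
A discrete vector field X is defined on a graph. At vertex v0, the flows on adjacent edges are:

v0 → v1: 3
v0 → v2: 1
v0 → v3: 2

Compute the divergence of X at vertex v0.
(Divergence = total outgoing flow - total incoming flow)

Divergence = sum of outgoing flows = 3 + 1 + 2 = 6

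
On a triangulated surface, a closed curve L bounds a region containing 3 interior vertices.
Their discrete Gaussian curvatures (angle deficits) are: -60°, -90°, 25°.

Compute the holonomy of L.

Holonomy = total enclosed curvature = (-60°) + (-90°) + 25° = -125°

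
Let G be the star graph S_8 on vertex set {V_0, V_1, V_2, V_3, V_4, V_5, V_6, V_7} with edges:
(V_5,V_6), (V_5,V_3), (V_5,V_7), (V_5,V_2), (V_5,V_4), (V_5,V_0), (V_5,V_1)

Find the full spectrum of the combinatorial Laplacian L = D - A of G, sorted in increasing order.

The star S_8 is the complete bipartite graph K_{1,7} (one hub of degree 7, 7 leaves of degree 1). The Laplacian spectrum of K_{p,q} is 0, p (multiplicity q−1), q (multiplicity p−1), p+q. With p = 1, q = 7: 0 once, 1 with multiplicity 6, and 8 once. (Check: trace L = sum of degrees = 14 = 6·1 + 8.)
Laplacian eigenvalues (increasing order): [0.0, 1.0, 1.0, 1.0, 1.0, 1.0, 1.0, 8.0]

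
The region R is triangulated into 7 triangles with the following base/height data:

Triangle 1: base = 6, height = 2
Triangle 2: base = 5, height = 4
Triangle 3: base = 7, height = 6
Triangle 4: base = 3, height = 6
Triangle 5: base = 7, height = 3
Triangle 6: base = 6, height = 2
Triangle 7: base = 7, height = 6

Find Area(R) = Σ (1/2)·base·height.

(1/2)×6×2 + (1/2)×5×4 + (1/2)×7×6 + (1/2)×3×6 + (1/2)×7×3 + (1/2)×6×2 + (1/2)×7×6 = 83.5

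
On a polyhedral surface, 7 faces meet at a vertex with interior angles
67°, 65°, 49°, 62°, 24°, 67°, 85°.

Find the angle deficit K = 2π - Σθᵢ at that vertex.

Sum of angles = 419°. K = 360° - 419° = -59° = -59π/180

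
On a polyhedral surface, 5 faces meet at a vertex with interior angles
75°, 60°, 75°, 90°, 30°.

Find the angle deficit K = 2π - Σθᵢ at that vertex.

Sum of angles = 330°. K = 360° - 330° = 30°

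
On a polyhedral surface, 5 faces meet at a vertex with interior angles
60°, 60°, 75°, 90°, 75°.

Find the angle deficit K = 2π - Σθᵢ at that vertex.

Sum of angles = 360°. K = 360° - 360° = 0°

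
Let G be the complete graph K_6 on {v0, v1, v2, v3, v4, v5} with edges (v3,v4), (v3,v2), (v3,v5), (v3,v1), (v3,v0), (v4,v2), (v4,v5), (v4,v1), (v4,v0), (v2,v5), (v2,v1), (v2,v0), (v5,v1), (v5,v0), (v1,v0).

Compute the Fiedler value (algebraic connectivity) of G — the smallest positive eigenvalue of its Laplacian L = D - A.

For the complete graph K_n, L = nI − J (J = all-ones matrix). J has eigenvalues n (once, eigenvector 𝟙) and 0 (multiplicity n−1), so L has eigenvalues 0 (once) and n (multiplicity n−1). Here n = 6: eigenvalue 0 once and 6 with multiplicity 5.
Laplacian eigenvalues: [0.0, 6.0, 6.0, 6.0, 6.0, 6.0]. Algebraic connectivity (smallest non-zero eigenvalue) = 6.0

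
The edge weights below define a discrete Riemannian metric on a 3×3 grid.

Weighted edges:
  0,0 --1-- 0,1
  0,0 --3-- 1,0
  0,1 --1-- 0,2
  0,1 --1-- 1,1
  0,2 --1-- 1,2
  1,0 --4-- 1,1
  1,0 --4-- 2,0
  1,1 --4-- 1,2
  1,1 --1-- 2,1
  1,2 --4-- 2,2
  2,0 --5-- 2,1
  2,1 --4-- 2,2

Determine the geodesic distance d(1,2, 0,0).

Shortest path: 1,2 → 0,2 → 0,1 → 0,0, total weight = 3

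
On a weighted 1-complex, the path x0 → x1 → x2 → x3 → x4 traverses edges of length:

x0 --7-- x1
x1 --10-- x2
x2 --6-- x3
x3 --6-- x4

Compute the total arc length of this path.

Arc length = 7 + 10 + 6 + 6 = 29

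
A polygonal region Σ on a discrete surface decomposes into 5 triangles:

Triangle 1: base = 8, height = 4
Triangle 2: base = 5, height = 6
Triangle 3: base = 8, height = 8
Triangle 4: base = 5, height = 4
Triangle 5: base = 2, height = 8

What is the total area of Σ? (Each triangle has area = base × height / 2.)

(1/2)×8×4 + (1/2)×5×6 + (1/2)×8×8 + (1/2)×5×4 + (1/2)×2×8 = 81.0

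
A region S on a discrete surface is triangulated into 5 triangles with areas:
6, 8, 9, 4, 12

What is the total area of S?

6 + 8 + 9 + 4 + 12 = 39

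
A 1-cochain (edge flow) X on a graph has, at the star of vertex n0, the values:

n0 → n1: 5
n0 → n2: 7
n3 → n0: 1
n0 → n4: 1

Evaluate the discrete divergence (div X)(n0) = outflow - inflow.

Divergence = sum of outgoing flows = 5 + 7 + (-1) + 1 = 12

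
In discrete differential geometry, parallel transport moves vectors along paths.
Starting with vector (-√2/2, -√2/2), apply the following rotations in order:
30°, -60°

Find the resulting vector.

Total rotation: 30° + (-60°) = -30°. Final vector: (-0.9659, -0.2588)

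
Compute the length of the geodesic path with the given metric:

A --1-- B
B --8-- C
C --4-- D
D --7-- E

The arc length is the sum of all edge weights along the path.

Arc length = 1 + 8 + 4 + 7 = 20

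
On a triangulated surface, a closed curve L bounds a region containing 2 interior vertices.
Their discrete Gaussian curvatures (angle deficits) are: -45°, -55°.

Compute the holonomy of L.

Holonomy = total enclosed curvature = (-45°) + (-55°) = -100°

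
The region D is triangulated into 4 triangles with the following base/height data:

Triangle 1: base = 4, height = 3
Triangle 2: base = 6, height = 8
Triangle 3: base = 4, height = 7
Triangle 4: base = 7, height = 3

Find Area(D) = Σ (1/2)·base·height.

(1/2)×4×3 + (1/2)×6×8 + (1/2)×4×7 + (1/2)×7×3 = 54.5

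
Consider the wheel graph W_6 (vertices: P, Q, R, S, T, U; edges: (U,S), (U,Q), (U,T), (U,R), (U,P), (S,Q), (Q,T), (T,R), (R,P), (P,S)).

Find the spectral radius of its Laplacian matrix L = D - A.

The wheel W_6 is the join K_1 ∨ C_5 (a hub joined to every vertex of a cycle of length 5). For a join G ∨ H (G on p vertices, H on q vertices) the Laplacian spectrum is 0, p+q, the eigenvalues of L(G) other than one 0 each shifted by +q, and the eigenvalues of L(H) other than one 0 each shifted by +p. With G = K_1 (p = 1, nothing left after dropping its 0) and H = C_5 (q = 5, eigenvalues 2 − 2cos(2πk/5), k = 0, …, 4; drop k = 0), the spectrum of W_6 is 0, 6, and 1 + (2 − 2cos(2πk/5)) = 3 − 2cos(2πk/5) for k = 1, …, 4:
k=1: 3 − 2cos(2π/5) = 2.382; k=2: 3 − 2cos(4π/5) = 4.618; k=3: 3 − 2cos(6π/5) = 4.618; k=4: 3 − 2cos(8π/5) = 2.382.
Laplacian eigenvalues: [0.0, 2.382, 2.382, 4.618, 4.618, 6.0]. Largest eigenvalue (spectral radius) = 6.0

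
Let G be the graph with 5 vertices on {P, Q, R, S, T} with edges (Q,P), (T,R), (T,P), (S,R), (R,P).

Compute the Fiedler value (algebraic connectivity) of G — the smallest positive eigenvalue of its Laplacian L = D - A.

Degrees: deg(P) = 3, deg(Q) = 1, deg(R) = 3, deg(S) = 1, deg(T) = 2.
L = D − A with rows/columns ordered (P, Q, R, S, T):
  [ 3, -1, -1,  0, -1]
  [-1,  1,  0,  0,  0]
  [-1,  0,  3, -1, -1]
  [ 0,  0, -1,  1,  0]
  [-1,  0, -1,  0,  2]
Characteristic polynomial: det(λI − L) = λ(λ² − 5λ + 3)(λ² − 5λ + 5).
Roots: λ = 0; (λ² − 5λ + 3) = 0 ⇒ λ = (5 ± √13)/2 ≈ 0.6972, 4.3028; (λ² − 5λ + 5) = 0 ⇒ λ = (5 ± √5)/2 ≈ 1.382, 3.618.
(Check: the roots sum (with multiplicity) to 10, matching trace L = Σdeg = 2·5 = 10.)
Laplacian eigenvalues: [0.0, 0.6972, 1.382, 3.618, 4.3028]. Algebraic connectivity (smallest non-zero eigenvalue) = 0.6972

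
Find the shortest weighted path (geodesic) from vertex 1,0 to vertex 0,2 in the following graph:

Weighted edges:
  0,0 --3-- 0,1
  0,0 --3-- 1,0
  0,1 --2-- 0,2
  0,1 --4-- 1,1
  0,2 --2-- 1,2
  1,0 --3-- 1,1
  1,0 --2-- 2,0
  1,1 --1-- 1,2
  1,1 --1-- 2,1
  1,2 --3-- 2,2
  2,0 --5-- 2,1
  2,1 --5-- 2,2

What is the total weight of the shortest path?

Shortest path: 1,0 → 1,1 → 1,2 → 0,2, total weight = 6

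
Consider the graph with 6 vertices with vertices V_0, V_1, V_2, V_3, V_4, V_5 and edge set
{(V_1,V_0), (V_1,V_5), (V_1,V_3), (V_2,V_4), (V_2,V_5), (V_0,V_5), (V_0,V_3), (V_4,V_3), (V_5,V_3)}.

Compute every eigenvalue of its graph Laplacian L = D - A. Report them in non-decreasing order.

Degrees: deg(V_0) = 3, deg(V_1) = 3, deg(V_2) = 2, deg(V_3) = 4, deg(V_4) = 2, deg(V_5) = 4.
L = D − A with rows/columns ordered (V_0, V_1, V_2, V_3, V_4, V_5):
  [ 3, -1,  0, -1,  0, -1]
  [-1,  3,  0, -1,  0, -1]
  [ 0,  0,  2,  0, -1, -1]
  [-1, -1,  0,  4, -1, -1]
  [ 0,  0, -1, -1,  2,  0]
  [-1, -1, -1, -1,  0,  4]
Characteristic polynomial: det(λI − L) = λ(λ² − 6λ + 6)(λ² − 8λ + 14)(λ − 4).
Roots: λ = 0; (λ² − 6λ + 6) = 0 ⇒ λ = 3 ± √3 ≈ 1.2679, 4.7321; (λ² − 8λ + 14) = 0 ⇒ λ = 4 ± √2 ≈ 2.5858, 5.4142; (λ − 4) = 0 ⇒ λ = 4.
(Check: the roots sum (with multiplicity) to 18, matching trace L = Σdeg = 2·9 = 18.)
Laplacian eigenvalues (increasing order): [0.0, 1.2679, 2.5858, 4.0, 4.7321, 5.4142]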